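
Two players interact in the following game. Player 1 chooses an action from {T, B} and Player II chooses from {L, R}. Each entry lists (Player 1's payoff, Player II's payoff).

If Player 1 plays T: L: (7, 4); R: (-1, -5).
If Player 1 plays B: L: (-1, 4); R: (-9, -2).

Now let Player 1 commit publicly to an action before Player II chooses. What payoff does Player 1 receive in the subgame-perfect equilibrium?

Backward induction with Player 1 moving first.
- T: BR = L, leader payoff 7.
- B: BR = L, leader payoff -1.
Maximizing over 7, -1, Player 1 chooses T. Subgame-perfect outcome: (T, L) with payoffs (7, 4).

7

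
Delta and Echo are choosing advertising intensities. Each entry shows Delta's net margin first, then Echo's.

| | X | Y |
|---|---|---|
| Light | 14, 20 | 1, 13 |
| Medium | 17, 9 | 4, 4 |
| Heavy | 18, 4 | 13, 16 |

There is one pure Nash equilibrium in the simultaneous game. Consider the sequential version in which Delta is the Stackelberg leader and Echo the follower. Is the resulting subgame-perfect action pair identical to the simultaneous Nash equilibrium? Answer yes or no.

no

Solve by backward induction (Delta leads).
- Light: Echo compares 20, 13 and picks X; Delta would get 14.
- Medium: Echo compares 9, 4 and picks X; Delta would get 17.
- Heavy: Echo compares 4, 16 and picks Y; Delta would get 13.
Delta's induced payoffs are 14, 17, 13, so Delta commits to Medium. Subgame-perfect outcome: (Medium, X) with payoffs (17, 9).
Under simultaneous play:
Delta's best replies: X→Heavy; Y→Heavy.
Echo's best replies: Light→X; Medium→X; Heavy→Y.
The unique mutual best reply is (Heavy, Y), giving (13, 16).
Sequential outcome (Medium, X) differs from the Nash profile (Heavy, Y).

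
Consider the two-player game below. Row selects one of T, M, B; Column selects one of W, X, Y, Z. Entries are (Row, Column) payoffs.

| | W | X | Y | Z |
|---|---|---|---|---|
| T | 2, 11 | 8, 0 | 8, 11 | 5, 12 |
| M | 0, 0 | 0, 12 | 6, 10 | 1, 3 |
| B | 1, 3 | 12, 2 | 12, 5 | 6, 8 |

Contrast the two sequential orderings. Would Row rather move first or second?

If Row leads: Column's best replies are T→Z, M→X, B→Z; Row's induced payoffs 5, 0, 6; outcome (B, Z), payoffs (6, 8).
If Column leads: Row's best replies are W→T, X→B, Y→B, Z→B; Column's induced payoffs 11, 2, 5, 8; outcome (T, W), payoffs (2, 11).
Row gets 6 moving first and 2 moving second, so Row prefers to move first.

first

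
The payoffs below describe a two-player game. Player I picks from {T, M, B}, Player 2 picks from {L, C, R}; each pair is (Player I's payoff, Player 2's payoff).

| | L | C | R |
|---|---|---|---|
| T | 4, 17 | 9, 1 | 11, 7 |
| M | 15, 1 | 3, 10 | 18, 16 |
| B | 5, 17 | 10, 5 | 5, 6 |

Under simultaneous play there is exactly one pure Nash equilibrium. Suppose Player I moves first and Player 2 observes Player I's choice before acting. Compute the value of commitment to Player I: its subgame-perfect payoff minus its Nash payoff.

Player 2 best-responds to each possible Player I move:
- T: Player 2 compares 17, 1, 7 and picks L; Player I would get 4.
- M: Player 2 compares 1, 10, 16 and picks R; Player I would get 18.
- B: Player 2 compares 17, 5, 6 and picks L; Player I would get 5.
Maximizing over 4, 18, 5, Player I chooses M. Subgame-perfect outcome: (M, R) with payoffs (18, 16).
Under simultaneous play:
Player I's best replies: L→M; C→B; R→M.
Player 2's best replies: T→L; M→R; B→L.
Only (M, R) has each player best-responding; Nash payoffs (18, 16).
Player I's commitment gain: 18 − 18 = 0.

0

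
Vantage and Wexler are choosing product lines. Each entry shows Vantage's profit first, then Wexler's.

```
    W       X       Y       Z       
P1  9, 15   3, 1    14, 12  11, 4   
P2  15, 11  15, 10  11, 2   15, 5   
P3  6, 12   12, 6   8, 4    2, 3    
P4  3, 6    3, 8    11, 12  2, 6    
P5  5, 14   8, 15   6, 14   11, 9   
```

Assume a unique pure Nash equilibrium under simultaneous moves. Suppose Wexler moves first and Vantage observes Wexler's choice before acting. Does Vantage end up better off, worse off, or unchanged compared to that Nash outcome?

Solve by backward induction (Wexler leads).
- W: BR = P2, leader payoff 11.
- X: BR = P2, leader payoff 10.
- Y: BR = P1, leader payoff 12.
- Z: BR = P2, leader payoff 5.
Among 11, 10, 12, 5, the best is 12 at Y. Subgame-perfect outcome: (P1, Y) with payoffs (14, 12).
Now find the simultaneous Nash equilibrium.
Vantage's best replies: W→P2; X→P2; Y→P1; Z→P2.
Wexler's best replies: P1→W; P2→W; P3→W; P4→Y; P5→X.
Only (P2, W) has each player best-responding; Nash payoffs (15, 11).
Vantage earns 14 sequentially versus 15 at the Nash outcome: worse off.

worse off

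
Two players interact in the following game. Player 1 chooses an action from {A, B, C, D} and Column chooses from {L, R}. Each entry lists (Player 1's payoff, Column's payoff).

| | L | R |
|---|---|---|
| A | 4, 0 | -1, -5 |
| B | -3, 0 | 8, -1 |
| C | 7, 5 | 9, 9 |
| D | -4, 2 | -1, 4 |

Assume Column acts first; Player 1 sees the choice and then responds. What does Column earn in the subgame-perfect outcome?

Backward induction with Column moving first.
- L: BR = C, leader payoff 5.
- R: BR = C, leader payoff 9.
Column's induced payoffs are 5, 9, so Column commits to R. Subgame-perfect outcome: (C, R) with payoffs (9, 9).

9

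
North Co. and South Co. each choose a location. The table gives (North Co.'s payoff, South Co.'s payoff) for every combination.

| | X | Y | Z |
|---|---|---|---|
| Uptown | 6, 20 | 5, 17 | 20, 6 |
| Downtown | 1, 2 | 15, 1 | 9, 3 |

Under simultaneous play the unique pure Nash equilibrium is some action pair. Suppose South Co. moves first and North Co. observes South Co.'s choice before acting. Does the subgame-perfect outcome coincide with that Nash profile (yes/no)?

yes

Backward induction with South Co. moving first.
- X: North Co. compares 6, 1 and picks Uptown; South Co. would get 20.
- Y: North Co. compares 5, 15 and picks Downtown; South Co. would get 1.
- Z: North Co. compares 20, 9 and picks Uptown; South Co. would get 6.
Maximizing over 20, 1, 6, South Co. chooses X. Subgame-perfect outcome: (Uptown, X) with payoffs (6, 20).
Under simultaneous play:
North Co.'s best replies: X→Uptown; Y→Downtown; Z→Uptown.
South Co.'s best replies: Uptown→X; Downtown→Z.
Only (Uptown, X) has each player best-responding; Nash payoffs (6, 20).
Sequential outcome (Uptown, X) coincides with the Nash profile (Uptown, X).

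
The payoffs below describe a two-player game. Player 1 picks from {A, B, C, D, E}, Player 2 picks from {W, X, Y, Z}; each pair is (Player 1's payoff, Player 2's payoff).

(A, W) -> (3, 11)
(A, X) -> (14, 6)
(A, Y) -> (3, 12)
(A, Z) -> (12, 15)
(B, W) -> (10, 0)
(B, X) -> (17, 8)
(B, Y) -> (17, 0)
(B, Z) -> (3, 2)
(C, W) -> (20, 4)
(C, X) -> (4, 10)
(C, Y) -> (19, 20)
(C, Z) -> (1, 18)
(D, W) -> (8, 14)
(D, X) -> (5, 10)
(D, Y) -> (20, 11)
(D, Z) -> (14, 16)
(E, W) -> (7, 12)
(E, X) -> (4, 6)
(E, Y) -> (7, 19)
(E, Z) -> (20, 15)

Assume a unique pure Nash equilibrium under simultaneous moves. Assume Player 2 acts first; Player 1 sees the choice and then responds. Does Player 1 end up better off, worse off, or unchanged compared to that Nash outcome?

better off

Work backward from Player 1's decision.
- W → Player 1 plays C (best of 3, 10, 20, 8, 7); Player 2 gets 4.
- X → Player 1 plays B (best of 14, 17, 4, 5, 4); Player 2 gets 8.
- Y → Player 1 plays D (best of 3, 17, 19, 20, 7); Player 2 gets 11.
- Z → Player 1 plays E (best of 12, 3, 1, 14, 20); Player 2 gets 15.
Player 2's induced payoffs are 4, 8, 11, 15, so Player 2 commits to Z. Subgame-perfect outcome: (E, Z) with payoffs (20, 15).
For the simultaneous game, intersect best replies.
Player 1's best replies: W→C; X→B; Y→D; Z→E.
Player 2's best replies: A→Z; B→X; C→Y; D→Z; E→Y.
The unique mutual best reply is (B, X), giving (17, 8).
Player 1 earns 20 sequentially versus 17 at the Nash outcome: better off.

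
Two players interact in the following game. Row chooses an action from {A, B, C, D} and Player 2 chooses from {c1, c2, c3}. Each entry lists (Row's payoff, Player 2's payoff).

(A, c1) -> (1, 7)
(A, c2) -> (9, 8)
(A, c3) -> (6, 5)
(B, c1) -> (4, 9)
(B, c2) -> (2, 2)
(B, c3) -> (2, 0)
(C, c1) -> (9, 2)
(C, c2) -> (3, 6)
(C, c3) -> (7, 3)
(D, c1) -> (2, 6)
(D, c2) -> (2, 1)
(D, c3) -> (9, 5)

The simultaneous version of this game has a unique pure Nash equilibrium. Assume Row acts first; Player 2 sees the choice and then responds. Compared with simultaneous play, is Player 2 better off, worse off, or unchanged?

unchanged

Work backward from Player 2's decision.
- A: BR = c2, leader payoff 9.
- B: BR = c1, leader payoff 4.
- C: BR = c2, leader payoff 3.
- D: BR = c1, leader payoff 2.
Maximizing over 9, 4, 3, 2, Row chooses A. Subgame-perfect outcome: (A, c2) with payoffs (9, 8).
Now find the simultaneous Nash equilibrium.
Row's best replies: c1→C; c2→A; c3→D.
Player 2's best replies: A→c2; B→c1; C→c2; D→c1.
The unique mutual best reply is (A, c2), giving (9, 8).
Player 2 earns 8 sequentially versus 8 at the Nash outcome: unchanged.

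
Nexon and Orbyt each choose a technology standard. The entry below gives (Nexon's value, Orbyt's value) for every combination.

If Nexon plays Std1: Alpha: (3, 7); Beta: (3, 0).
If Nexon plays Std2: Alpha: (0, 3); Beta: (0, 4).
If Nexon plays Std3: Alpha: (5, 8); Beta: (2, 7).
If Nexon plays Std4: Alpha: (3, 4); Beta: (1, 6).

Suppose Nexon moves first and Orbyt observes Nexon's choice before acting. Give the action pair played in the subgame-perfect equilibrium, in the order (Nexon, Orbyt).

(Std3, Alpha)

Backward induction with Nexon moving first.
- Std1: BR = Alpha, leader payoff 3.
- Std2: BR = Beta, leader payoff 0.
- Std3: BR = Alpha, leader payoff 5.
- Std4: BR = Beta, leader payoff 1.
Maximizing over 3, 0, 5, 1, Nexon chooses Std3. Subgame-perfect outcome: (Std3, Alpha) with payoffs (5, 8).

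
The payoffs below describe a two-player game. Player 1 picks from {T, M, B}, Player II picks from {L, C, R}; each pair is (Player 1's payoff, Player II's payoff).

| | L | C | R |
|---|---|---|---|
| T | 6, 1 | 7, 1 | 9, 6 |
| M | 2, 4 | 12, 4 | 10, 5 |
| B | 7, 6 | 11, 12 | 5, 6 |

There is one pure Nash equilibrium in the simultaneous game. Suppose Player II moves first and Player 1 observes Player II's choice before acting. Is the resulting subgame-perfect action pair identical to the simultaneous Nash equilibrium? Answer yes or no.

Player 1 best-responds to each possible Player II move:
- L: Player 1 compares 6, 2, 7 and picks B; Player II would get 6.
- C: Player 1 compares 7, 12, 11 and picks M; Player II would get 4.
- R: Player 1 compares 9, 10, 5 and picks M; Player II would get 5.
Maximizing over 6, 4, 5, Player II chooses L. Subgame-perfect outcome: (B, L) with payoffs (7, 6).
Now find the simultaneous Nash equilibrium.
Player 1's best replies: L→B; C→M; R→M.
Player II's best replies: T→R; M→R; B→C.
Only (M, R) has each player best-responding; Nash payoffs (10, 5).
Sequential outcome (B, L) differs from the Nash profile (M, R).

no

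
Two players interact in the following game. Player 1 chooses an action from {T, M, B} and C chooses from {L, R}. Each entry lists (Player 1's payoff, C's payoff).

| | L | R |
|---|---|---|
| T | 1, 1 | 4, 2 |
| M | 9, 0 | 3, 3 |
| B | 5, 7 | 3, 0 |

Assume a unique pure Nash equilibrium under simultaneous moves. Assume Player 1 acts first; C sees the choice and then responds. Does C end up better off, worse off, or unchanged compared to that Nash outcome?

Solve by backward induction (Player 1 leads).
- T: C compares 1, 2 and picks R; Player 1 would get 4.
- M: C compares 0, 3 and picks R; Player 1 would get 3.
- B: C compares 7, 0 and picks L; Player 1 would get 5.
Player 1's induced payoffs are 4, 3, 5, so Player 1 commits to B. Subgame-perfect outcome: (B, L) with payoffs (5, 7).
Under simultaneous play:
Player 1's best replies: L→M; R→T.
C's best replies: T→R; M→R; B→L.
The unique mutual best reply is (T, R), giving (4, 2).
C earns 7 sequentially versus 2 at the Nash outcome: better off.

better off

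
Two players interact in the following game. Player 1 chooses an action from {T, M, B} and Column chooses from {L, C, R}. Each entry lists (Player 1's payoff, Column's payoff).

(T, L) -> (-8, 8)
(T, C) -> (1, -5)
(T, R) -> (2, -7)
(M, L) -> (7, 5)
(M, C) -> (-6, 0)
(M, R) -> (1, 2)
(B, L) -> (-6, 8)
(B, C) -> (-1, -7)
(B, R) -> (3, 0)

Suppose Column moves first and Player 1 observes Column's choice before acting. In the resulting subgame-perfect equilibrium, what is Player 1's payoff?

7

Player 1 best-responds to each possible Column move:
- L: Player 1 compares -8, 7, -6 and picks M; Column would get 5.
- C: Player 1 compares 1, -6, -1 and picks T; Column would get -5.
- R: Player 1 compares 2, 1, 3 and picks B; Column would get 0.
Among 5, -5, 0, the best is 5 at L. Subgame-perfect outcome: (M, L) with payoffs (7, 5).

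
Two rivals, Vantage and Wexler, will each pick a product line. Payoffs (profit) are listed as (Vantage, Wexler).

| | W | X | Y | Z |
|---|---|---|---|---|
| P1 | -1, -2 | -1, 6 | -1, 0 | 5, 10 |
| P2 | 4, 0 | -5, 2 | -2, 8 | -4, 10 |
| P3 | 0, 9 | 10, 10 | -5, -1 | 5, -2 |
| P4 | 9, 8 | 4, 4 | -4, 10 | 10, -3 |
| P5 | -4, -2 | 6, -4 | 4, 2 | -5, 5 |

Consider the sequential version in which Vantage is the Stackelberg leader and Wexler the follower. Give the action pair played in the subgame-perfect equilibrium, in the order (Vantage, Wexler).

Solve by backward induction (Vantage leads).
- P1: BR = Z, leader payoff 5.
- P2: BR = Z, leader payoff -4.
- P3: BR = X, leader payoff 10.
- P4: BR = Y, leader payoff -4.
- P5: BR = Z, leader payoff -5.
Vantage's induced payoffs are 5, -4, 10, -4, -5, so Vantage commits to P3. Subgame-perfect outcome: (P3, X) with payoffs (10, 10).

(P3, X)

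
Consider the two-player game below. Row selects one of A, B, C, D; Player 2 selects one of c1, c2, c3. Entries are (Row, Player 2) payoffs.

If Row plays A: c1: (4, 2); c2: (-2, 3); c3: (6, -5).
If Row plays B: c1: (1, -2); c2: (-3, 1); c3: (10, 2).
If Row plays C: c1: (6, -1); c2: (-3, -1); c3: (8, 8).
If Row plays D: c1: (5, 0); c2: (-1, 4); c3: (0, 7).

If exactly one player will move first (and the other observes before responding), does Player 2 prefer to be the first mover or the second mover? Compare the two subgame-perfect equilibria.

If Row leads: Player 2's best replies are A→c2, B→c3, C→c3, D→c3; Row's induced payoffs -2, 10, 8, 0; outcome (B, c3), payoffs (10, 2).
If Player 2 leads: Row's best replies are c1→C, c2→D, c3→B; Player 2's induced payoffs -1, 4, 2; outcome (D, c2), payoffs (-1, 4).
Player 2 gets 4 moving first and 2 moving second, so Player 2 prefers to move first.

first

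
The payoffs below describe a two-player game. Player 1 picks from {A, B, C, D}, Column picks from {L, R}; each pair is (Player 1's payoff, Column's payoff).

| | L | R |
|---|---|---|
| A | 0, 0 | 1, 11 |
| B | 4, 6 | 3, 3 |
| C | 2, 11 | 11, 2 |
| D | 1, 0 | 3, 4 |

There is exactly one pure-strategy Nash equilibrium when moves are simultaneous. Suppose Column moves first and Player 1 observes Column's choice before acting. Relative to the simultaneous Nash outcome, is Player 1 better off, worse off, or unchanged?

unchanged

Player 1 best-responds to each possible Column move:
- L: BR = B, leader payoff 6.
- R: BR = C, leader payoff 2.
Maximizing over 6, 2, Column chooses L. Subgame-perfect outcome: (B, L) with payoffs (4, 6).
For the simultaneous game, intersect best replies.
Player 1's best replies: L→B; R→C.
Column's best replies: A→R; B→L; C→L; D→R.
The unique mutual best reply is (B, L), giving (4, 6).
Player 1 earns 4 sequentially versus 4 at the Nash outcome: unchanged.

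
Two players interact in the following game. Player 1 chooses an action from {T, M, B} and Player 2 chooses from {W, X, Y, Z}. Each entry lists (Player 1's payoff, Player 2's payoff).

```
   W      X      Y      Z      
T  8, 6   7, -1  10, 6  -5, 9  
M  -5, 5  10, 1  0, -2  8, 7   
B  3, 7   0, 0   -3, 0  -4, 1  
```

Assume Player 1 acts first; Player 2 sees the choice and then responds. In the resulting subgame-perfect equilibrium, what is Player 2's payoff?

7

Solve by backward induction (Player 1 leads).
- T → Player 2 plays Z (best of 6, -1, 6, 9); Player 1 gets -5.
- M → Player 2 plays Z (best of 5, 1, -2, 7); Player 1 gets 8.
- B → Player 2 plays W (best of 7, 0, 0, 1); Player 1 gets 3.
Maximizing over -5, 8, 3, Player 1 chooses M. Subgame-perfect outcome: (M, Z) with payoffs (8, 7).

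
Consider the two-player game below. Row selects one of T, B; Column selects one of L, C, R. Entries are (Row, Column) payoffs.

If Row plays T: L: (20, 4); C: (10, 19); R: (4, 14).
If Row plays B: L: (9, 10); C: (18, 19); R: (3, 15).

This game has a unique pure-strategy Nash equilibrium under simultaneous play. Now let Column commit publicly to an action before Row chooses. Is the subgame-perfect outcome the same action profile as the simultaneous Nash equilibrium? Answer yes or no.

yes

Row best-responds to each possible Column move:
- L: Row compares 20, 9 and picks T; Column would get 4.
- C: Row compares 10, 18 and picks B; Column would get 19.
- R: Row compares 4, 3 and picks T; Column would get 14.
Maximizing over 4, 19, 14, Column chooses C. Subgame-perfect outcome: (B, C) with payoffs (18, 19).
Under simultaneous play:
Row's best replies: L→T; C→B; R→T.
Column's best replies: T→C; B→C.
The unique mutual best reply is (B, C), giving (18, 19).
Sequential outcome (B, C) coincides with the Nash profile (B, C).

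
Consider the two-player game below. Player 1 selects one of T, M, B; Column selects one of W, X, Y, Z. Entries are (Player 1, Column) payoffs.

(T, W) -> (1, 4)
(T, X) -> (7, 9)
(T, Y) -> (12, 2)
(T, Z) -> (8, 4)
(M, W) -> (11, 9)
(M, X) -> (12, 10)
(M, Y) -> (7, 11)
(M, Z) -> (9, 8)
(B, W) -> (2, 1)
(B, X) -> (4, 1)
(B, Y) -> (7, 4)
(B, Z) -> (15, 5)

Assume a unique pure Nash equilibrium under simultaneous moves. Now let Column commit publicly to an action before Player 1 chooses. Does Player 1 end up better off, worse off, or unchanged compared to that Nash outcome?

Player 1 best-responds to each possible Column move:
- W → Player 1 plays M (best of 1, 11, 2); Column gets 9.
- X → Player 1 plays M (best of 7, 12, 4); Column gets 10.
- Y → Player 1 plays T (best of 12, 7, 7); Column gets 2.
- Z → Player 1 plays B (best of 8, 9, 15); Column gets 5.
Maximizing over 9, 10, 2, 5, Column chooses X. Subgame-perfect outcome: (M, X) with payoffs (12, 10).
Now find the simultaneous Nash equilibrium.
Player 1's best replies: W→M; X→M; Y→T; Z→B.
Column's best replies: T→X; M→Y; B→Z.
The unique mutual best reply is (B, Z), giving (15, 5).
Player 1 earns 12 sequentially versus 15 at the Nash outcome: worse off.

worse off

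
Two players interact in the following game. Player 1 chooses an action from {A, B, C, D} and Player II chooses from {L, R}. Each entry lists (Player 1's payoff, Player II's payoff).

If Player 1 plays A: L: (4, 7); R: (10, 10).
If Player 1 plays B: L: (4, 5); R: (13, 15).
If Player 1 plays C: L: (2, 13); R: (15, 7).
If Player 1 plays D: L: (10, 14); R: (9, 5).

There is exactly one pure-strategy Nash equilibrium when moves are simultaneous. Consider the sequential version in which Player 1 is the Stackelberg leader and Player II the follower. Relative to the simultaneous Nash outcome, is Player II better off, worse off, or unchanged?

better off

Solve by backward induction (Player 1 leads).
- A → Player II plays R (best of 7, 10); Player 1 gets 10.
- B → Player II plays R (best of 5, 15); Player 1 gets 13.
- C → Player II plays L (best of 13, 7); Player 1 gets 2.
- D → Player II plays L (best of 14, 5); Player 1 gets 10.
Maximizing over 10, 13, 2, 10, Player 1 chooses B. Subgame-perfect outcome: (B, R) with payoffs (13, 15).
For the simultaneous game, intersect best replies.
Player 1's best replies: L→D; R→C.
Player II's best replies: A→R; B→R; C→L; D→L.
The unique mutual best reply is (D, L), giving (10, 14).
Player II earns 15 sequentially versus 14 at the Nash outcome: better off.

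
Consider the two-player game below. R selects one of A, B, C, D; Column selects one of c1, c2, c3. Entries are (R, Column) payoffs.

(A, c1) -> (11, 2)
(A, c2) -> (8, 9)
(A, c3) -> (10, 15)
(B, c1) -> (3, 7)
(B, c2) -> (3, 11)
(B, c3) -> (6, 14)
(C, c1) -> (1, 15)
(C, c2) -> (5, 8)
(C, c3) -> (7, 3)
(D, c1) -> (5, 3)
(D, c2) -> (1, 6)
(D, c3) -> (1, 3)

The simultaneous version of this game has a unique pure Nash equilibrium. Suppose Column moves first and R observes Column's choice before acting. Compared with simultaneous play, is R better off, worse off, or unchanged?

unchanged

Backward induction with Column moving first.
- c1: BR = A, leader payoff 2.
- c2: BR = A, leader payoff 9.
- c3: BR = A, leader payoff 15.
Among 2, 9, 15, the best is 15 at c3. Subgame-perfect outcome: (A, c3) with payoffs (10, 15).
Under simultaneous play:
R's best replies: c1→A; c2→A; c3→A.
Column's best replies: A→c3; B→c3; C→c1; D→c2.
Only (A, c3) has each player best-responding; Nash payoffs (10, 15).
R earns 10 sequentially versus 10 at the Nash outcome: unchanged.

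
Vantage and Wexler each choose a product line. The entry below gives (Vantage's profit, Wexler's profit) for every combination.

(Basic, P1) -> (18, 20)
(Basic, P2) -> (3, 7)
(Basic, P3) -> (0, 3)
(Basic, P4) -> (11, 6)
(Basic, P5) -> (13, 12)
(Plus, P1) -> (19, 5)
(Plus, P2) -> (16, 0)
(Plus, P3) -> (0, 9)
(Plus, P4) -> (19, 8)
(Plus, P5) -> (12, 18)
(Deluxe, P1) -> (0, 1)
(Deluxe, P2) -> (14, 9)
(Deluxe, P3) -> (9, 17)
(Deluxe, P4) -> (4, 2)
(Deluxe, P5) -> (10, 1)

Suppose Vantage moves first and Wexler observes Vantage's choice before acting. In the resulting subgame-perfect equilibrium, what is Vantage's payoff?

Work backward from Wexler's decision.
- Basic: BR = P1, leader payoff 18.
- Plus: BR = P5, leader payoff 12.
- Deluxe: BR = P3, leader payoff 9.
Among 18, 12, 9, the best is 18 at Basic. Subgame-perfect outcome: (Basic, P1) with payoffs (18, 20).

18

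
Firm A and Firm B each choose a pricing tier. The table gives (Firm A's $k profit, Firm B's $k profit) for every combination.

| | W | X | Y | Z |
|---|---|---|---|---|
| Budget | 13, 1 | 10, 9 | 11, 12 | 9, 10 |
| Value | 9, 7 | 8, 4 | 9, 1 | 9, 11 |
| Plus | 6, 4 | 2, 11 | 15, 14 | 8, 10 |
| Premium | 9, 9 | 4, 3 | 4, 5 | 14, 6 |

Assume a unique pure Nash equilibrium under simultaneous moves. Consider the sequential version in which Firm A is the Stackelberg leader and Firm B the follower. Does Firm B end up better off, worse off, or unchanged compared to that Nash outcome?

Firm B best-responds to each possible Firm A move:
- Budget → Firm B plays Y (best of 1, 9, 12, 10); Firm A gets 11.
- Value → Firm B plays Z (best of 7, 4, 1, 11); Firm A gets 9.
- Plus → Firm B plays Y (best of 4, 11, 14, 10); Firm A gets 15.
- Premium → Firm B plays W (best of 9, 3, 5, 6); Firm A gets 9.
Maximizing over 11, 9, 15, 9, Firm A chooses Plus. Subgame-perfect outcome: (Plus, Y) with payoffs (15, 14).
Under simultaneous play:
Firm A's best replies: W→Budget; X→Budget; Y→Plus; Z→Premium.
Firm B's best replies: Budget→Y; Value→Z; Plus→Y; Premium→W.
The unique mutual best reply is (Plus, Y), giving (15, 14).
Firm B earns 14 sequentially versus 14 at the Nash outcome: unchanged.

unchanged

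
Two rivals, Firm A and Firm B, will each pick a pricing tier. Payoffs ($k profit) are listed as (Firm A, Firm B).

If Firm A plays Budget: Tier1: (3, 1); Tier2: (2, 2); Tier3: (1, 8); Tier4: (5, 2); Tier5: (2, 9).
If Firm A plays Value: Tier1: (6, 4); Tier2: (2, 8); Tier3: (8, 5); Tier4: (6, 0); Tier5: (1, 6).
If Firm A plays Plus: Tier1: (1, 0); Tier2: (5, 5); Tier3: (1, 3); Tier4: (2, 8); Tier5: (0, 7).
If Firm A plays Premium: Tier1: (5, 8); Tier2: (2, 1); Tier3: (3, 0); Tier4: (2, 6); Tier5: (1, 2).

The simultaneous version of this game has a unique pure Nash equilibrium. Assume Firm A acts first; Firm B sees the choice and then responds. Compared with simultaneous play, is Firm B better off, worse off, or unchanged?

worse off

Solve by backward induction (Firm A leads).
- Budget: BR = Tier5, leader payoff 2.
- Value: BR = Tier2, leader payoff 2.
- Plus: BR = Tier4, leader payoff 2.
- Premium: BR = Tier1, leader payoff 5.
Among 2, 2, 2, 5, the best is 5 at Premium. Subgame-perfect outcome: (Premium, Tier1) with payoffs (5, 8).
Under simultaneous play:
Firm A's best replies: Tier1→Value; Tier2→Plus; Tier3→Value; Tier4→Value; Tier5→Budget.
Firm B's best replies: Budget→Tier5; Value→Tier2; Plus→Tier4; Premium→Tier1.
The unique mutual best reply is (Budget, Tier5), giving (2, 9).
Firm B earns 8 sequentially versus 9 at the Nash outcome: worse off.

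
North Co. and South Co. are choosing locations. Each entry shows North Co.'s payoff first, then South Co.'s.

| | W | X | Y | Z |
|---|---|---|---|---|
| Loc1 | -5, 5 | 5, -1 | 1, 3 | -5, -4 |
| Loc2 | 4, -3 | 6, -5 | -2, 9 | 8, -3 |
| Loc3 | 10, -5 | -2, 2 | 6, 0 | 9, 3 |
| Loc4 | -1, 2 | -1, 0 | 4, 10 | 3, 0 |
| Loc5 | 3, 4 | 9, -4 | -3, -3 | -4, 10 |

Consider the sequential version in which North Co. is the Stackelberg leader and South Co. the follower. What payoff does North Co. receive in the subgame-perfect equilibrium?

9

Work backward from South Co.'s decision.
- Loc1 → South Co. plays W (best of 5, -1, 3, -4); North Co. gets -5.
- Loc2 → South Co. plays Y (best of -3, -5, 9, -3); North Co. gets -2.
- Loc3 → South Co. plays Z (best of -5, 2, 0, 3); North Co. gets 9.
- Loc4 → South Co. plays Y (best of 2, 0, 10, 0); North Co. gets 4.
- Loc5 → South Co. plays Z (best of 4, -4, -3, 10); North Co. gets -4.
North Co.'s induced payoffs are -5, -2, 9, 4, -4, so North Co. commits to Loc3. Subgame-perfect outcome: (Loc3, Z) with payoffs (9, 3).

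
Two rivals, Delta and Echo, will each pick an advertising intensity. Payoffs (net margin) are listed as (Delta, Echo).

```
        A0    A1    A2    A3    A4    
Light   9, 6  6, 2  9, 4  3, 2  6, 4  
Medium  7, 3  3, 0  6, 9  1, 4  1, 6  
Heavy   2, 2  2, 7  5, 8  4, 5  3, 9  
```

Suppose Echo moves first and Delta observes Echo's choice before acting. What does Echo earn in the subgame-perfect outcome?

Delta best-responds to each possible Echo move:
- A0: BR = Light, leader payoff 6.
- A1: BR = Light, leader payoff 2.
- A2: BR = Light, leader payoff 4.
- A3: BR = Heavy, leader payoff 5.
- A4: BR = Light, leader payoff 4.
Maximizing over 6, 2, 4, 5, 4, Echo chooses A0. Subgame-perfect outcome: (Light, A0) with payoffs (9, 6).

6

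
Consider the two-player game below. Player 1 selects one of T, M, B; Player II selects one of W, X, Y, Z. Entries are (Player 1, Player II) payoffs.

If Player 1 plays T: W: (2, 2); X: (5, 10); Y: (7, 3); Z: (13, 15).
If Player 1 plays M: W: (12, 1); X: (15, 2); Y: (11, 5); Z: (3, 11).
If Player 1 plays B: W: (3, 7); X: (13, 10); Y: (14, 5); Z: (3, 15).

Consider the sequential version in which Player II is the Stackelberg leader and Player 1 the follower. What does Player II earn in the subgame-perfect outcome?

Player 1 best-responds to each possible Player II move:
- W: BR = M, leader payoff 1.
- X: BR = M, leader payoff 2.
- Y: BR = B, leader payoff 5.
- Z: BR = T, leader payoff 15.
Maximizing over 1, 2, 5, 15, Player II chooses Z. Subgame-perfect outcome: (T, Z) with payoffs (13, 15).

15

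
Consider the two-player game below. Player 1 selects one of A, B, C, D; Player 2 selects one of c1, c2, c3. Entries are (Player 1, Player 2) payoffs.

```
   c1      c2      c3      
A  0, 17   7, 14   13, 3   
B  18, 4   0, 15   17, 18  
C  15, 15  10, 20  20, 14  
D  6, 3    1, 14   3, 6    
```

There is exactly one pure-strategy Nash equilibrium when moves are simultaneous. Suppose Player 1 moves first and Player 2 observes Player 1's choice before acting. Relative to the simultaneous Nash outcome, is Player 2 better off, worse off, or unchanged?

Player 2 best-responds to each possible Player 1 move:
- A: Player 2 compares 17, 14, 3 and picks c1; Player 1 would get 0.
- B: Player 2 compares 4, 15, 18 and picks c3; Player 1 would get 17.
- C: Player 2 compares 15, 20, 14 and picks c2; Player 1 would get 10.
- D: Player 2 compares 3, 14, 6 and picks c2; Player 1 would get 1.
Player 1's induced payoffs are 0, 17, 10, 1, so Player 1 commits to B. Subgame-perfect outcome: (B, c3) with payoffs (17, 18).
For the simultaneous game, intersect best replies.
Player 1's best replies: c1→B; c2→C; c3→C.
Player 2's best replies: A→c1; B→c3; C→c2; D→c2.
Only (C, c2) has each player best-responding; Nash payoffs (10, 20).
Player 2 earns 18 sequentially versus 20 at the Nash outcome: worse off.

worse off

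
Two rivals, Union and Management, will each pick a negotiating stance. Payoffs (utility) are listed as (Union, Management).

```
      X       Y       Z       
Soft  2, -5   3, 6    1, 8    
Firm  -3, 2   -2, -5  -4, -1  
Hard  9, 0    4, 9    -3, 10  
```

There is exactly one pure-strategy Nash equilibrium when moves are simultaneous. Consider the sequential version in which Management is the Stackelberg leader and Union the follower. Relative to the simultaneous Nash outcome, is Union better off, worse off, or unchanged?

better off

Work backward from Union's decision.
- X: Union compares 2, -3, 9 and picks Hard; Management would get 0.
- Y: Union compares 3, -2, 4 and picks Hard; Management would get 9.
- Z: Union compares 1, -4, -3 and picks Soft; Management would get 8.
Among 0, 9, 8, the best is 9 at Y. Subgame-perfect outcome: (Hard, Y) with payoffs (4, 9).
For the simultaneous game, intersect best replies.
Union's best replies: X→Hard; Y→Hard; Z→Soft.
Management's best replies: Soft→Z; Firm→X; Hard→Z.
The unique mutual best reply is (Soft, Z), giving (1, 8).
Union earns 4 sequentially versus 1 at the Nash outcome: better off.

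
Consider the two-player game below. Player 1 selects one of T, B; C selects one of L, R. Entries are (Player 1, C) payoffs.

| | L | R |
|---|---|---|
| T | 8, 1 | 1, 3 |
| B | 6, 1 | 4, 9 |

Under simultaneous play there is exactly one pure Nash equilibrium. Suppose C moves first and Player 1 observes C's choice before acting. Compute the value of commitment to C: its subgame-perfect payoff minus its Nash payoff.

Backward induction with C moving first.
- L: BR = T, leader payoff 1.
- R: BR = B, leader payoff 9.
C's induced payoffs are 1, 9, so C commits to R. Subgame-perfect outcome: (B, R) with payoffs (4, 9).
For the simultaneous game, intersect best replies.
Player 1's best replies: L→T; R→B.
C's best replies: T→R; B→R.
The unique mutual best reply is (B, R), giving (4, 9).
C's commitment gain: 9 − 9 = 0.

0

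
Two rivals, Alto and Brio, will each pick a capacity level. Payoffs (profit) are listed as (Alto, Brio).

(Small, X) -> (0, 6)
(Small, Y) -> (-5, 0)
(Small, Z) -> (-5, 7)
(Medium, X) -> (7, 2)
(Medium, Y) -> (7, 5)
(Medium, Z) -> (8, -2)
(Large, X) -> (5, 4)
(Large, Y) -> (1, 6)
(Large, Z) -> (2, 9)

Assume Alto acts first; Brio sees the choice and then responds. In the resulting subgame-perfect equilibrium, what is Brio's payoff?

Solve by backward induction (Alto leads).
- Small → Brio plays Z (best of 6, 0, 7); Alto gets -5.
- Medium → Brio plays Y (best of 2, 5, -2); Alto gets 7.
- Large → Brio plays Z (best of 4, 6, 9); Alto gets 2.
Alto's induced payoffs are -5, 7, 2, so Alto commits to Medium. Subgame-perfect outcome: (Medium, Y) with payoffs (7, 5).

5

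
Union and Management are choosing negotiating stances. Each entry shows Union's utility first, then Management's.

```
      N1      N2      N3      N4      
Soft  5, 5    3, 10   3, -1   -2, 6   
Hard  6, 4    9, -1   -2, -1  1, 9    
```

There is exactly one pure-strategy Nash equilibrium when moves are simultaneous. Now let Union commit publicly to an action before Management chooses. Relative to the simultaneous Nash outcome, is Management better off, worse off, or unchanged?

Management best-responds to each possible Union move:
- Soft → Management plays N2 (best of 5, 10, -1, 6); Union gets 3.
- Hard → Management plays N4 (best of 4, -1, -1, 9); Union gets 1.
Union's induced payoffs are 3, 1, so Union commits to Soft. Subgame-perfect outcome: (Soft, N2) with payoffs (3, 10).
For the simultaneous game, intersect best replies.
Union's best replies: N1→Hard; N2→Hard; N3→Soft; N4→Hard.
Management's best replies: Soft→N2; Hard→N4.
Only (Hard, N4) has each player best-responding; Nash payoffs (1, 9).
Management earns 10 sequentially versus 9 at the Nash outcome: better off.

better off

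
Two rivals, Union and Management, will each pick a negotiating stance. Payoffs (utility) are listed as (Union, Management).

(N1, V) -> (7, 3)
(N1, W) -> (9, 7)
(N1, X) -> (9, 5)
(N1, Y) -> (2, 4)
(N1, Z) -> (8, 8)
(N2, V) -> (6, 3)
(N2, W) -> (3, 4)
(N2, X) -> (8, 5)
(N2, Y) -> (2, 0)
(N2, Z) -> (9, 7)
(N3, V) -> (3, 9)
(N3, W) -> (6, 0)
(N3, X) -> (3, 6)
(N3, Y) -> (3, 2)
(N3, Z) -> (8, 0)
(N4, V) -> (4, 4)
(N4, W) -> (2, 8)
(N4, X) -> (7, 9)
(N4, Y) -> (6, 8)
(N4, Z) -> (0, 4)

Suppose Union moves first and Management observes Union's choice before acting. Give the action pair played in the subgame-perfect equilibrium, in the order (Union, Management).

Work backward from Management's decision.
- N1 → Management plays Z (best of 3, 7, 5, 4, 8); Union gets 8.
- N2 → Management plays Z (best of 3, 4, 5, 0, 7); Union gets 9.
- N3 → Management plays V (best of 9, 0, 6, 2, 0); Union gets 3.
- N4 → Management plays X (best of 4, 8, 9, 8, 4); Union gets 7.
Among 8, 9, 3, 7, the best is 9 at N2. Subgame-perfect outcome: (N2, Z) with payoffs (9, 7).

(N2, Z)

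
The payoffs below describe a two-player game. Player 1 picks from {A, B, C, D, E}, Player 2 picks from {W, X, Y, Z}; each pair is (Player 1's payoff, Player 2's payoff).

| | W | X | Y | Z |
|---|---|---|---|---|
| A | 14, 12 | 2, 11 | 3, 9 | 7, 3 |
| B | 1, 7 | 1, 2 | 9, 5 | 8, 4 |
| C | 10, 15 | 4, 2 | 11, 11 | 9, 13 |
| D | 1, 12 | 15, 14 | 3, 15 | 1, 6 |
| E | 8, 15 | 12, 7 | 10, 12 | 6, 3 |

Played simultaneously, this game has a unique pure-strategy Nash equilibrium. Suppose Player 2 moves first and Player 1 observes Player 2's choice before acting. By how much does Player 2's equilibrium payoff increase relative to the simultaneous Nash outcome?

Work backward from Player 1's decision.
- W: Player 1 compares 14, 1, 10, 1, 8 and picks A; Player 2 would get 12.
- X: Player 1 compares 2, 1, 4, 15, 12 and picks D; Player 2 would get 14.
- Y: Player 1 compares 3, 9, 11, 3, 10 and picks C; Player 2 would get 11.
- Z: Player 1 compares 7, 8, 9, 1, 6 and picks C; Player 2 would get 13.
Maximizing over 12, 14, 11, 13, Player 2 chooses X. Subgame-perfect outcome: (D, X) with payoffs (15, 14).
For the simultaneous game, intersect best replies.
Player 1's best replies: W→A; X→D; Y→C; Z→C.
Player 2's best replies: A→W; B→W; C→W; D→Y; E→W.
The unique mutual best reply is (A, W), giving (14, 12).
Player 2's commitment gain: 14 − 12 = 2.

2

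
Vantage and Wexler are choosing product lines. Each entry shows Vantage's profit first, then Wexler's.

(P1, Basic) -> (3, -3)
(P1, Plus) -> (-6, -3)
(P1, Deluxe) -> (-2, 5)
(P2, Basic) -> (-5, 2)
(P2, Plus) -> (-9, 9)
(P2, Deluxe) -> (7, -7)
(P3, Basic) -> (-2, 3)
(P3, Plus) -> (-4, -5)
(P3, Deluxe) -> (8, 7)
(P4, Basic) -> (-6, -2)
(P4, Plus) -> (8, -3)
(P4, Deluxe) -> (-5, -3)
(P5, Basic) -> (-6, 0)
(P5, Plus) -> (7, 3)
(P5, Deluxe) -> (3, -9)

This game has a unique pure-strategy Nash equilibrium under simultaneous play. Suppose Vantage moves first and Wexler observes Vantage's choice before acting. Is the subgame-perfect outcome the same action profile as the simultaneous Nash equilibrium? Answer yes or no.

yes

Work backward from Wexler's decision.
- P1: BR = Deluxe, leader payoff -2.
- P2: BR = Plus, leader payoff -9.
- P3: BR = Deluxe, leader payoff 8.
- P4: BR = Basic, leader payoff -6.
- P5: BR = Plus, leader payoff 7.
Among -2, -9, 8, -6, 7, the best is 8 at P3. Subgame-perfect outcome: (P3, Deluxe) with payoffs (8, 7).
Under simultaneous play:
Vantage's best replies: Basic→P1; Plus→P4; Deluxe→P3.
Wexler's best replies: P1→Deluxe; P2→Plus; P3→Deluxe; P4→Basic; P5→Plus.
Only (P3, Deluxe) has each player best-responding; Nash payoffs (8, 7).
Sequential outcome (P3, Deluxe) coincides with the Nash profile (P3, Deluxe).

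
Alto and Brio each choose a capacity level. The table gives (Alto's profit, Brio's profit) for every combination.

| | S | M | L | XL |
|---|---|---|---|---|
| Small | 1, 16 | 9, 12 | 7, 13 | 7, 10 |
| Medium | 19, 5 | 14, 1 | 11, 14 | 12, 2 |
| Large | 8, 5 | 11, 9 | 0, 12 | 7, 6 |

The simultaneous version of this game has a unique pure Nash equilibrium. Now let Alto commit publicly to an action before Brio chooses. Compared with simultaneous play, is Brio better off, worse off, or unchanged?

unchanged

Brio best-responds to each possible Alto move:
- Small → Brio plays S (best of 16, 12, 13, 10); Alto gets 1.
- Medium → Brio plays L (best of 5, 1, 14, 2); Alto gets 11.
- Large → Brio plays L (best of 5, 9, 12, 6); Alto gets 0.
Among 1, 11, 0, the best is 11 at Medium. Subgame-perfect outcome: (Medium, L) with payoffs (11, 14).
Now find the simultaneous Nash equilibrium.
Alto's best replies: S→Medium; M→Medium; L→Medium; XL→Medium.
Brio's best replies: Small→S; Medium→L; Large→L.
The unique mutual best reply is (Medium, L), giving (11, 14).
Brio earns 14 sequentially versus 14 at the Nash outcome: unchanged.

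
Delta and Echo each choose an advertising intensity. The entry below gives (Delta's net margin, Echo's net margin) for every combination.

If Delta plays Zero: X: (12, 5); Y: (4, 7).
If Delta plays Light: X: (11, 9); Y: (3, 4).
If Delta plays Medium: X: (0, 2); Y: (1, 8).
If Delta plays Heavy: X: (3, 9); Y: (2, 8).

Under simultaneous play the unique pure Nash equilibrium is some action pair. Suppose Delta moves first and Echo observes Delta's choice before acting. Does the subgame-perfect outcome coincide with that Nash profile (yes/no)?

no

Echo best-responds to each possible Delta move:
- Zero: BR = Y, leader payoff 4.
- Light: BR = X, leader payoff 11.
- Medium: BR = Y, leader payoff 1.
- Heavy: BR = X, leader payoff 3.
Among 4, 11, 1, 3, the best is 11 at Light. Subgame-perfect outcome: (Light, X) with payoffs (11, 9).
For the simultaneous game, intersect best replies.
Delta's best replies: X→Zero; Y→Zero.
Echo's best replies: Zero→Y; Light→X; Medium→Y; Heavy→X.
The unique mutual best reply is (Zero, Y), giving (4, 7).
Sequential outcome (Light, X) differs from the Nash profile (Zero, Y).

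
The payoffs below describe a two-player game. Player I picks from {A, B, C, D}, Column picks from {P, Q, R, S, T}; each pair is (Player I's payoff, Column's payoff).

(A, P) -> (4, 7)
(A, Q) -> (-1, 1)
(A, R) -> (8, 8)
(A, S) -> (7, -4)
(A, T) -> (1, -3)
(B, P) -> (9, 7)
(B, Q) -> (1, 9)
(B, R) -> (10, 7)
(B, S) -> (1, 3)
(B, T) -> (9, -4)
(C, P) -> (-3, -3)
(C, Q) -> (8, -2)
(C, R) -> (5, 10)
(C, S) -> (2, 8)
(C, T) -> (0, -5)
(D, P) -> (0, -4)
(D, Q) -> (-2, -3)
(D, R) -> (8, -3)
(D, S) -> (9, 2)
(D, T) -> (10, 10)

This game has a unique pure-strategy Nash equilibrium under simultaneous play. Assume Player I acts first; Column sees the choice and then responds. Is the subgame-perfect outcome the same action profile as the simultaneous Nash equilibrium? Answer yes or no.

Solve by backward induction (Player I leads).
- A: Column compares 7, 1, 8, -4, -3 and picks R; Player I would get 8.
- B: Column compares 7, 9, 7, 3, -4 and picks Q; Player I would get 1.
- C: Column compares -3, -2, 10, 8, -5 and picks R; Player I would get 5.
- D: Column compares -4, -3, -3, 2, 10 and picks T; Player I would get 10.
Maximizing over 8, 1, 5, 10, Player I chooses D. Subgame-perfect outcome: (D, T) with payoffs (10, 10).
Under simultaneous play:
Player I's best replies: P→B; Q→C; R→B; S→D; T→D.
Column's best replies: A→R; B→Q; C→R; D→T.
Only (D, T) has each player best-responding; Nash payoffs (10, 10).
Sequential outcome (D, T) coincides with the Nash profile (D, T).

yes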